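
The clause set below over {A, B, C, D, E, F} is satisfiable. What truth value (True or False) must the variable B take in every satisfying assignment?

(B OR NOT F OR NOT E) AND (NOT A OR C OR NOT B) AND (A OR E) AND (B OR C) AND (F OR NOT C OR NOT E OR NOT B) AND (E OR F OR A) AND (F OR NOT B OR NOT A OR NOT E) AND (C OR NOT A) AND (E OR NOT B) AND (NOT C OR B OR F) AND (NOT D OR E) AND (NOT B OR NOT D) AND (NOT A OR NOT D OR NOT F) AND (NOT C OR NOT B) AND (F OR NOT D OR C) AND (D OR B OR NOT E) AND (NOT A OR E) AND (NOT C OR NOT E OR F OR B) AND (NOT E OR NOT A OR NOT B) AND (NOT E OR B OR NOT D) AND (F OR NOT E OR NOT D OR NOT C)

Suppose B = false.
From the singleton clause (C), C = true.
From the singleton clause (F), F = true.
From the singleton clause (NOT E), E = false.
From the singleton clause (A), A = true.
That conflicts with the unit clause (NOT A).
So every satisfying assignment has B = True.

True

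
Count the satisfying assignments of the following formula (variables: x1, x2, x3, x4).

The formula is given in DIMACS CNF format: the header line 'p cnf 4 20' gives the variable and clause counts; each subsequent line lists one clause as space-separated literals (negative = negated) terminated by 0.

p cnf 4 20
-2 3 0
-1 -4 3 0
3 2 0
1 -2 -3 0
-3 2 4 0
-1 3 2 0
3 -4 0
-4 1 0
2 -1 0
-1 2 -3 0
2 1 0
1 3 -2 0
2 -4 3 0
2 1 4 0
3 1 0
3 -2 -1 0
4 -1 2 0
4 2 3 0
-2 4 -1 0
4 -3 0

There are 2^4 = 16 truth assignments over (x1, x2, x3, x4).
Check each against the 20 clauses (columns in the order x1, x2, x3, x4):
  F F F F  ✗ fails (x3 ∨ x2)
  F F F T  ✗ fails (x3 ∨ x2)
  F F T F  ✗ fails (¬x3 ∨ x2 ∨ x4)
  F F T T  ✗ fails (¬x4 ∨ x1)
  F T F F  ✗ fails (¬x2 ∨ x3)
  F T F T  ✗ fails (¬x2 ∨ x3)
  F T T F  ✗ fails (x1 ∨ ¬x2 ∨ ¬x3)
  F T T T  ✗ fails (x1 ∨ ¬x2 ∨ ¬x3)
  T F F F  ✗ fails (x3 ∨ x2)
  T F F T  ✗ fails (¬x1 ∨ ¬x4 ∨ x3)
  T F T F  ✗ fails (¬x3 ∨ x2 ∨ x4)
  T F T T  ✗ fails (x2 ∨ ¬x1)
  T T F F  ✗ fails (¬x2 ∨ x3)
  T T F T  ✗ fails (¬x2 ∨ x3)
  T T T F  ✗ fails (¬x2 ∨ x4 ∨ ¬x1)
  T T T T  ✓ satisfies all
1 of the 16 rows is a model.

1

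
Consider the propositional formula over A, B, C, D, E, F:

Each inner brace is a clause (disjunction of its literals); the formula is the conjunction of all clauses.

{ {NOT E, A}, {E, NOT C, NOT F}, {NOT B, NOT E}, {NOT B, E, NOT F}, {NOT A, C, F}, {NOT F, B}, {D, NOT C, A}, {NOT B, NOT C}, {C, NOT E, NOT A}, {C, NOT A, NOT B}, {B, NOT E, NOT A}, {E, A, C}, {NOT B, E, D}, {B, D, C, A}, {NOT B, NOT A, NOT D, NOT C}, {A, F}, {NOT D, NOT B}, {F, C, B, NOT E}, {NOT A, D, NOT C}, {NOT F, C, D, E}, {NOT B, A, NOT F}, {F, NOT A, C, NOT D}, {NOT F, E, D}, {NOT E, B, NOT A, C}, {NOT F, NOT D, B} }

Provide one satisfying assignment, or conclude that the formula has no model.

A ↦ true; B ↦ false; C ↦ true; D ↦ true; E ↦ false; F ↦ false

Case E = false:
Case C = true:
(NOT F) alone gives F = false.
(NOT B) alone gives B = false.
(A) alone gives A = true.
(D) alone gives D = true.
All clauses are satisfied.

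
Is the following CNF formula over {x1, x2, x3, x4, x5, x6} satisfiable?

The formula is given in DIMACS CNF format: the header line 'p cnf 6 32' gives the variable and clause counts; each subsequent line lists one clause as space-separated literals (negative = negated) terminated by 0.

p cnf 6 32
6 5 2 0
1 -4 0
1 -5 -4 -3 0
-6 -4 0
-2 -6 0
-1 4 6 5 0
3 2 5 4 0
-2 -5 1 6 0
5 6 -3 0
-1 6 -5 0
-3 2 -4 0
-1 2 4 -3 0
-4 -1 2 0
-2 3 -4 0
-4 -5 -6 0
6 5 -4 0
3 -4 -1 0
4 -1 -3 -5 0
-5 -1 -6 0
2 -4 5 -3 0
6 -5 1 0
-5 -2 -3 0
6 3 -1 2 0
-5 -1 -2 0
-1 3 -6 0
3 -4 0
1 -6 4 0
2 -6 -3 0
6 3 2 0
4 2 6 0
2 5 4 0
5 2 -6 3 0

Yes

Try x1 = False.
From the singleton clause (¬x4), x4 = False.
From the singleton clause (¬x6), x6 = False.
From the singleton clause (¬x5), x5 = False.
From the singleton clause (x2), x2 = True.
From the singleton clause (¬x3), x3 = False.
This assignment satisfies each clause.
A satisfying assignment: x1 ↦ False,  x2 ↦ True,  x3 ↦ False,  x4 ↦ False,  x5 ↦ False,  x6 ↦ False.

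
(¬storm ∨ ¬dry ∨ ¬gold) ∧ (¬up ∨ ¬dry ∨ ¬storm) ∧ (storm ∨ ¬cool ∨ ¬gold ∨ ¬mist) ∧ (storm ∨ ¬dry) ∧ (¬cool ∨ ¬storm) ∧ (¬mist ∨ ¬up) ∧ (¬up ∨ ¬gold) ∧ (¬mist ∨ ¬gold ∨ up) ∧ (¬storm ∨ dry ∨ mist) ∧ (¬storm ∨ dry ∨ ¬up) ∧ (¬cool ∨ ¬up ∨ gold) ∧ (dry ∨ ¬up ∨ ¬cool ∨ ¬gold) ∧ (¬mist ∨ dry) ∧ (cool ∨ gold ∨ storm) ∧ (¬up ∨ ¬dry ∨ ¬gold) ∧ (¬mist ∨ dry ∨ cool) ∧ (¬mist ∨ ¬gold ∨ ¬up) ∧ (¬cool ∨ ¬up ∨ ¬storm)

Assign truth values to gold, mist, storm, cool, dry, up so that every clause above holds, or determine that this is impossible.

Try storm = False.
The clause (¬dry) is unit, so dry = False.
The clause (¬mist) is unit, so mist = False.
Try up = False.
Try cool = True.
No clause remains; gold is free.

gold ↦ False; mist ↦ False; storm ↦ False; cool ↦ True; dry ↦ False; up ↦ False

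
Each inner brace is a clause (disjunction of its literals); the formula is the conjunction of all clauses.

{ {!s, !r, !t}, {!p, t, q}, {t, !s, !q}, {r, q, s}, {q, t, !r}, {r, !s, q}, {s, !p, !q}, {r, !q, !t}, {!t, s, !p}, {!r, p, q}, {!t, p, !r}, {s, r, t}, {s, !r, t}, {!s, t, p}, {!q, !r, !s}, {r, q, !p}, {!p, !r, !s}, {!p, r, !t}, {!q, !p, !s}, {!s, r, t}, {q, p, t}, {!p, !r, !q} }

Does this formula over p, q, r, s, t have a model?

Case s = false:
Case r = true:
Unit clause (t) forces t = true.
Unit clause (!p) forces p = false.
That conflicts with the unit clause (p).
That branch fails; take r = false instead.
Unit clause (q) forces q = true.
Unit clause (!p) forces p = false.
Unit clause (!t) forces t = false.
That conflicts with the unit clause (t).
Either choice for r ends in contradiction.
That branch fails; take s = true instead.
Case r = false:
Unit clause (q) forces q = true.
Unit clause (t) forces t = true.
That conflicts with the unit clause (!t).
That branch fails; take r = true instead.
Unit clause (!t) forces t = false.
Unit clause (!q) forces q = false.
That conflicts with the unit clause (q).
Either choice for r ends in contradiction.
Either choice for s ends in contradiction.
No assignment satisfies every clause.

No, unsatisfiable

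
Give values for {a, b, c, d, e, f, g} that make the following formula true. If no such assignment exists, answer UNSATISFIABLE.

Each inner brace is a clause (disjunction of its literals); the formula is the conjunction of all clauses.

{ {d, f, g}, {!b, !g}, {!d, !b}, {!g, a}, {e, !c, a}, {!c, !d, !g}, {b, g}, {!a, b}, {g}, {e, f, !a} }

(g) alone gives g = true.
(!b) alone gives b = false.
(a) alone gives a = true.
That conflicts with the unit clause (!a).

UNSATISFIABLE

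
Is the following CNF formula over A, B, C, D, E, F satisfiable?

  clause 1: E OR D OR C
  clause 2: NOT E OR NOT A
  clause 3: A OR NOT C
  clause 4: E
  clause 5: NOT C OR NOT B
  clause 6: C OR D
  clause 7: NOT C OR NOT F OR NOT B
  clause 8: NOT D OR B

From the singleton clause (E), E = true.
From the singleton clause (NOT A), A = false.
From the singleton clause (NOT C), C = false.
From the singleton clause (D), D = true.
From the singleton clause (B), B = true.
No clause remains; F is free.
A satisfying assignment: A=false, B=true, C=false, D=true, E=true, F=false.

Satisfiable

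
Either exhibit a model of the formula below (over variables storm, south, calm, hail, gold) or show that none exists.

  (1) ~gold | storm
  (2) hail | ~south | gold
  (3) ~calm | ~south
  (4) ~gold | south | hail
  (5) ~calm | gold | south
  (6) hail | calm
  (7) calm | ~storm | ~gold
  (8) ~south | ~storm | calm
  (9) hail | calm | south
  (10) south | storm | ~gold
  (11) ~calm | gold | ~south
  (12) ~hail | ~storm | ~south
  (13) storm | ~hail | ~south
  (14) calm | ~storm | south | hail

storm: 1; south: 0; calm: 1; hail: 1; gold: 1

Try gold = 1.
From the singleton clause (storm), storm = 1.
From the singleton clause (calm), calm = 1.
From the singleton clause (~south), south = 0.
From the singleton clause (hail), hail = 1.
Every clause now holds.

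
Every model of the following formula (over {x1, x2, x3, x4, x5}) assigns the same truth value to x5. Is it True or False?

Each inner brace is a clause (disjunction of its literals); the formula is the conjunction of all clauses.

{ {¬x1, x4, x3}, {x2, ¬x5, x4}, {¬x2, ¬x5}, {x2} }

Suppose x5 = True.
From the singleton clause (¬x2), x2 = False.
But (x2) is also a unit clause — contradiction.
So every satisfying assignment has x5 = False.

False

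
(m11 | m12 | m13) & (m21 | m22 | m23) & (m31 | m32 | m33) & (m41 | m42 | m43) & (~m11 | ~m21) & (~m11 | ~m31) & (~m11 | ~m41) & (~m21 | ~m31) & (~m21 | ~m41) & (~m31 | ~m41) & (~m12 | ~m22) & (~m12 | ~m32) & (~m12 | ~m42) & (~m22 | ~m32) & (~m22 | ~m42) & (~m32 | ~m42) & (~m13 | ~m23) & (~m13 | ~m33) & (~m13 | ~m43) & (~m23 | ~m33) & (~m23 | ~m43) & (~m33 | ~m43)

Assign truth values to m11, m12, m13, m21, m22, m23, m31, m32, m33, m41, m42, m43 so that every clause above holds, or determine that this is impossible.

Try m11 = 0.
Try m12 = 1.
From the singleton clause (~m22), m22 = 0.
From the singleton clause (~m32), m32 = 0.
From the singleton clause (~m42), m42 = 0.
Try m21 = 1.
From the singleton clause (~m31), m31 = 0.
From the singleton clause (m33), m33 = 1.
From the singleton clause (~m41), m41 = 0.
From the singleton clause (m43), m43 = 1.
Now (~m43) is unsatisfied and unit — conflict.
Undo m21 and try m21 = 0.
From the singleton clause (m23), m23 = 1.
From the singleton clause (~m13), m13 = 0.
From the singleton clause (~m33), m33 = 0.
From the singleton clause (m31), m31 = 1.
From the singleton clause (~m41), m41 = 0.
From the singleton clause (m43), m43 = 1.
Now (~m43) is unsatisfied and unit — conflict.
Both values of m21 lead to a conflict.
Undo m12 and try m12 = 0.
From the singleton clause (m13), m13 = 1.
From the singleton clause (~m23), m23 = 0.
From the singleton clause (~m33), m33 = 0.
From the singleton clause (~m43), m43 = 0.
Try m21 = 1.
From the singleton clause (~m31), m31 = 0.
From the singleton clause (m32), m32 = 1.
From the singleton clause (~m41), m41 = 0.
From the singleton clause (m42), m42 = 1.
Now (~m42) is unsatisfied and unit — conflict.
Undo m21 and try m21 = 0.
From the singleton clause (m22), m22 = 1.
From the singleton clause (~m32), m32 = 0.
From the singleton clause (m31), m31 = 1.
From the singleton clause (~m41), m41 = 0.
From the singleton clause (m42), m42 = 1.
Now (~m42) is unsatisfied and unit — conflict.
Both values of m21 lead to a conflict.
Both values of m12 lead to a conflict.
Undo m11 and try m11 = 1.
From the singleton clause (~m21), m21 = 0.
From the singleton clause (~m31), m31 = 0.
From the singleton clause (~m41), m41 = 0.
Try m22 = 1.
From the singleton clause (~m12), m12 = 0.
From the singleton clause (~m32), m32 = 0.
From the singleton clause (m33), m33 = 1.
From the singleton clause (~m42), m42 = 0.
From the singleton clause (m43), m43 = 1.
Now (~m43) is unsatisfied and unit — conflict.
Undo m22 and try m22 = 0.
From the singleton clause (m23), m23 = 1.
From the singleton clause (~m13), m13 = 0.
From the singleton clause (~m33), m33 = 0.
From the singleton clause (m32), m32 = 1.
From the singleton clause (~m12), m12 = 0.
From the singleton clause (~m42), m42 = 0.
From the singleton clause (m43), m43 = 1.
Now (~m43) is unsatisfied and unit — conflict.
Both values of m22 lead to a conflict.
Both values of m11 lead to a conflict.

UNSATISFIABLE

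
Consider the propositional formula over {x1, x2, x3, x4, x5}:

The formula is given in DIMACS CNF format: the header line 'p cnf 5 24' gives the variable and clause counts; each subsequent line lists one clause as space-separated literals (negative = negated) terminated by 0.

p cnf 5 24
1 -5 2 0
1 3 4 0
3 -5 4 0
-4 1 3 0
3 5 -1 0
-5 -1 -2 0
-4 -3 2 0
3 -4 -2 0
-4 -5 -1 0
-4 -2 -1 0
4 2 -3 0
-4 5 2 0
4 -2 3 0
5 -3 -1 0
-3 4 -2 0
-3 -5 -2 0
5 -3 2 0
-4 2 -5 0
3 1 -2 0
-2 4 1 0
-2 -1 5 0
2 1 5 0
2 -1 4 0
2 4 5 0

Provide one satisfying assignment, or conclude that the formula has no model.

x1=False,  x2=True,  x3=True,  x4=True,  x5=False

Case x1 = False:
Case x5 = False:
(x2) alone gives x2 = True.
(x3) alone gives x3 = True.
(x4) alone gives x4 = True.
Every clause now holds.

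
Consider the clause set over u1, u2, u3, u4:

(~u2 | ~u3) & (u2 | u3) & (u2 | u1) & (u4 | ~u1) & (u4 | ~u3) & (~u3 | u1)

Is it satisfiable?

Case u2 = 1:
(~u3) alone gives u3 = 0.
Case u4 = 1:
Every clause is now satisfied; u1 is unconstrained.
A satisfying assignment: u1: 1, u2: 1, u3: 0, u4: 1.

Satisfiable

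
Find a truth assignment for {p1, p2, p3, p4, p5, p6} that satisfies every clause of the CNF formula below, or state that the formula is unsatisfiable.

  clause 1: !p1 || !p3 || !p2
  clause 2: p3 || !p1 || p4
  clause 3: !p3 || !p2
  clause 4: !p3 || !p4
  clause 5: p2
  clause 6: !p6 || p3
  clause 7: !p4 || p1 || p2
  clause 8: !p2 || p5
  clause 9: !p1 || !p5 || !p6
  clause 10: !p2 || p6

From the singleton clause (p2), p2 = true.
From the singleton clause (!p3), p3 = false.
From the singleton clause (!p6), p6 = false.
That conflicts with the unit clause (p6).

UNSATISFIABLE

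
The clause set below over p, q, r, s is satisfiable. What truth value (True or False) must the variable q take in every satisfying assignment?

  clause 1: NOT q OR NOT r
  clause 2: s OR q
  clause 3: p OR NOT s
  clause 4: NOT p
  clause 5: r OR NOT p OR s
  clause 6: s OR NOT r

Suppose q = false.
The clause (s) is unit, so s = true.
The clause (p) is unit, so p = true.
That conflicts with the unit clause (NOT p).
So every satisfying assignment has q = True.

True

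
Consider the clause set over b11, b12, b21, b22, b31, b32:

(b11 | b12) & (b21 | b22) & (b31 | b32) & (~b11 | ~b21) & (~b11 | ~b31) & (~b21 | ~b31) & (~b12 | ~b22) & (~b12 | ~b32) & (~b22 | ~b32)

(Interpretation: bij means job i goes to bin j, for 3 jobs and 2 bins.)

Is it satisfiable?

Case b11 = 1:
(~b21) alone gives b21 = 0.
(b22) alone gives b22 = 1.
(~b31) alone gives b31 = 0.
(b32) alone gives b32 = 1.
Now (~b32) is unsatisfied and unit — conflict.
Undo b11 and try b11 = 0.
(b12) alone gives b12 = 1.
(~b22) alone gives b22 = 0.
(b21) alone gives b21 = 1.
(~b31) alone gives b31 = 0.
(b32) alone gives b32 = 1.
Now (~b32) is unsatisfied and unit — conflict.
Both values of b11 lead to a conflict.
No assignment satisfies every clause.

No, unsatisfiable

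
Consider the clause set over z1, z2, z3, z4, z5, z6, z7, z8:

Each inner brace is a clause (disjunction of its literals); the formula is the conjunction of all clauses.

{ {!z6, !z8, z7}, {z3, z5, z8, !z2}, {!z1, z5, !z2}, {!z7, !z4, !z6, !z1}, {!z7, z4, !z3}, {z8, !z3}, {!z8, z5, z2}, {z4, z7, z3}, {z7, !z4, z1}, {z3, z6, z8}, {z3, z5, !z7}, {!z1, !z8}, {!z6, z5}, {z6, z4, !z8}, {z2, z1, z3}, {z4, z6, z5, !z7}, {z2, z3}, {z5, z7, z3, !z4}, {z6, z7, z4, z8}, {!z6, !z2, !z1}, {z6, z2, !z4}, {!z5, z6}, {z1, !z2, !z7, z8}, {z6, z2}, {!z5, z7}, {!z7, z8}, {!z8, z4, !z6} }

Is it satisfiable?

Satisfiable

Case z8 = true:
The clause (!z1) is unit, so z1 = false.
Case z6 = false:
The clause (z4) is unit, so z4 = true.
The clause (z7) is unit, so z7 = true.
The clause (z2) is unit, so z2 = true.
The clause (!z5) is unit, so z5 = false.
The clause (z3) is unit, so z3 = true.
All clauses are satisfied.
A satisfying assignment: z1=false, z2=true, z3=true, z4=true, z5=false, z6=false, z7=true, z8=true.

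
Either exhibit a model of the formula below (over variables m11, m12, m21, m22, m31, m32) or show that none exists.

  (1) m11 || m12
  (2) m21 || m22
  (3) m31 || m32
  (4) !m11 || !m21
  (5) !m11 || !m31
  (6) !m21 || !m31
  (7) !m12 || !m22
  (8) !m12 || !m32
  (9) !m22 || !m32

Branch on m11: set m11 = true.
From the singleton clause (!m21), m21 = false.
From the singleton clause (m22), m22 = true.
From the singleton clause (!m31), m31 = false.
From the singleton clause (m32), m32 = true.
That conflicts with the unit clause (!m32).
Undo m11 and try m11 = false.
From the singleton clause (m12), m12 = true.
From the singleton clause (!m22), m22 = false.
From the singleton clause (m21), m21 = true.
From the singleton clause (!m31), m31 = false.
From the singleton clause (m32), m32 = true.
That conflicts with the unit clause (!m32).
Neither m11 = true nor m11 = false works.

UNSATISFIABLE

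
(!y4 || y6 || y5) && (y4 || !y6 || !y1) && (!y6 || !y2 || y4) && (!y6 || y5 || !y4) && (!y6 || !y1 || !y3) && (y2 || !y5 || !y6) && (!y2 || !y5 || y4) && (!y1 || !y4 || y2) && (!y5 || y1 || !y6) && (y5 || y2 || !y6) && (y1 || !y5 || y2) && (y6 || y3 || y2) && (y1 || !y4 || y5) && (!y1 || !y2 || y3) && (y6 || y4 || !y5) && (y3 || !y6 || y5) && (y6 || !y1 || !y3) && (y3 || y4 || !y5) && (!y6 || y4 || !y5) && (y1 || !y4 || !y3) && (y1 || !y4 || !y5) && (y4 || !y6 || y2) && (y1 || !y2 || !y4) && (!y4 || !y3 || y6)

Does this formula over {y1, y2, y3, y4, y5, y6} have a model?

Yes, satisfiable

Case y4 = false:
Case y6 = false:
(!y5) alone gives y5 = false.
Case y3 = false:
(y2) alone gives y2 = true.
(!y1) alone gives y1 = false.
All clauses are satisfied.
A satisfying assignment: y1 ↦ false; y2 ↦ true; y3 ↦ false; y4 ↦ false; y5 ↦ false; y6 ↦ false.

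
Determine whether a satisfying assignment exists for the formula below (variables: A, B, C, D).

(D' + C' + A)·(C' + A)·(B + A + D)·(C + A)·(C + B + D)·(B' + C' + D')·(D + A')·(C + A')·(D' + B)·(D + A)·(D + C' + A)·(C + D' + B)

Suppose C = 0.
The clause (A) is unit, so A = 1.
But (A') is also a unit clause — contradiction.
So C must be the other value — set C = 1.
The clause (A) is unit, so A = 1.
The clause (D) is unit, so D = 1.
The clause (B') is unit, so B = 0.
But (B) is also a unit clause — contradiction.
Neither C = 1 nor C = 0 works.
No assignment satisfies every clause.

No, unsatisfiable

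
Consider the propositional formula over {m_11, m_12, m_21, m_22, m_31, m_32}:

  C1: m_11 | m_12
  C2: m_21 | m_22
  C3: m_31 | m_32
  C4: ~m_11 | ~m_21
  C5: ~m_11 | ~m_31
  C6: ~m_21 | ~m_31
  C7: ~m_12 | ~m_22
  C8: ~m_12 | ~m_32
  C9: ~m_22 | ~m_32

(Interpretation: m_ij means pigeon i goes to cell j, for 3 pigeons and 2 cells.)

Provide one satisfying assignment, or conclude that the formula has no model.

Suppose m_11 = 1.
From the singleton clause (~m_21), m_21 = 0.
From the singleton clause (m_22), m_22 = 1.
From the singleton clause (~m_31), m_31 = 0.
From the singleton clause (m_32), m_32 = 1.
But (~m_32) is also a unit clause — contradiction.
So m_11 must be the other value — set m_11 = 0.
From the singleton clause (m_12), m_12 = 1.
From the singleton clause (~m_22), m_22 = 0.
From the singleton clause (m_21), m_21 = 1.
From the singleton clause (~m_31), m_31 = 0.
From the singleton clause (m_32), m_32 = 1.
But (~m_32) is also a unit clause — contradiction.
Either choice for m_11 ends in contradiction.

UNSATISFIABLE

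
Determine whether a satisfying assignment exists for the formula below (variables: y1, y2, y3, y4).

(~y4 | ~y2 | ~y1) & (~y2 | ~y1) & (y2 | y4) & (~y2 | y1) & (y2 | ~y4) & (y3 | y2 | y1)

No

Suppose y2 = 0.
The clause (y4) is unit, so y4 = 1.
That conflicts with the unit clause (~y4).
Undo y2 and try y2 = 1.
The clause (~y1) is unit, so y1 = 0.
That conflicts with the unit clause (y1).
Neither y2 = 1 nor y2 = 0 works.
No assignment satisfies every clause.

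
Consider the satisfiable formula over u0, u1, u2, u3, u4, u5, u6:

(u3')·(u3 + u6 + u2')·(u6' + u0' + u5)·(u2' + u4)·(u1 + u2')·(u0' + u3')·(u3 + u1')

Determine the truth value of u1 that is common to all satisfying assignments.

False

Suppose u1 = 1.
The clause (u3') is unit, so u3 = 0.
That conflicts with the unit clause (u3).
So every satisfying assignment has u1 = False.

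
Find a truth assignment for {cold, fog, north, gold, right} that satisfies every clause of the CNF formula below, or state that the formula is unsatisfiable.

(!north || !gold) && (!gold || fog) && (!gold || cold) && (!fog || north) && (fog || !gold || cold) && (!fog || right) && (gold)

UNSATISFIABLE

From the singleton clause (gold), gold = true.
From the singleton clause (!north), north = false.
From the singleton clause (fog), fog = true.
But (!fog) is also a unit clause — contradiction.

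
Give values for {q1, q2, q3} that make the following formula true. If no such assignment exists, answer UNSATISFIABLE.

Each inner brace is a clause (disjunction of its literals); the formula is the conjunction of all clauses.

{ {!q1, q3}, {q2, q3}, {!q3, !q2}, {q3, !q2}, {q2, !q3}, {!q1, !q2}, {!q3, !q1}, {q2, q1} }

Branch on q1: set q1 = false.
(q2) alone gives q2 = true.
(!q3) alone gives q3 = false.
Now (q3) is unsatisfied and unit — conflict.
Undo q1 and try q1 = true.
(q3) alone gives q3 = true.
Now (!q3) is unsatisfied and unit — conflict.
Either choice for q1 ends in contradiction.

UNSATISFIABLE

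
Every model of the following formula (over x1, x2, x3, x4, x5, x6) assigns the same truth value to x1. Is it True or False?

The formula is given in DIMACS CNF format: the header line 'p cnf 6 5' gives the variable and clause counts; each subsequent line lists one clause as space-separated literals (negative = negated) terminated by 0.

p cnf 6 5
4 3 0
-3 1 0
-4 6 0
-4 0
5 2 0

Suppose x1 = False.
The clause (¬x3) is unit, so x3 = False.
The clause (x4) is unit, so x4 = True.
That conflicts with the unit clause (¬x4).
So every satisfying assignment has x1 = True.

True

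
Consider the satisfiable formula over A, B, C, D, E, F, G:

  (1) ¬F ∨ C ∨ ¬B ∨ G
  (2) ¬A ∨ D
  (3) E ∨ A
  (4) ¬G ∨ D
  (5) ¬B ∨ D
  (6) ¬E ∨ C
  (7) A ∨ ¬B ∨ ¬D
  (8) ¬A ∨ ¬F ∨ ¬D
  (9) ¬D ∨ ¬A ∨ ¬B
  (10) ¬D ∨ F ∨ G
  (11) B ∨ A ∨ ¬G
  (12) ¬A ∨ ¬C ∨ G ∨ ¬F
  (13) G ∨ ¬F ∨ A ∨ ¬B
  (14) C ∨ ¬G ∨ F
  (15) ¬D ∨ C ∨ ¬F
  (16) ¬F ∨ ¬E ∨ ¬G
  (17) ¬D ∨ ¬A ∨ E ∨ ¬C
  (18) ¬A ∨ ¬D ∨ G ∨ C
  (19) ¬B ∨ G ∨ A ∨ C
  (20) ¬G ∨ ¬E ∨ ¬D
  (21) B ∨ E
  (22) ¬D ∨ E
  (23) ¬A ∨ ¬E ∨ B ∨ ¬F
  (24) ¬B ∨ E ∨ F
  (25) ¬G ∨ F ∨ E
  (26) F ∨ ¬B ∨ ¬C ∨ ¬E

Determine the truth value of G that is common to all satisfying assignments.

Suppose G = True.
Unit clause (D) forces D = True.
Unit clause (¬E) forces E = False.
But (E) is also a unit clause — contradiction.
So every satisfying assignment has G = False.

False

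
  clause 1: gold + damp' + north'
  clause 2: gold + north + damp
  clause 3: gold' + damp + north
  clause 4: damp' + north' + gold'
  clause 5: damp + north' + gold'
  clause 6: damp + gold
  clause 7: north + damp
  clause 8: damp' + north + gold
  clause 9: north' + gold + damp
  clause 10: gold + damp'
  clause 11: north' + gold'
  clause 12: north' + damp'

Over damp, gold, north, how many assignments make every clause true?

1

There are 2^3 = 8 truth assignments over (damp, gold, north).
Check each against the 12 clauses (columns in the order damp, gold, north):
  F F F  ✗ fails (gold + north + damp)
  F F T  ✗ fails (damp + gold)
  F T F  ✗ fails (gold' + damp + north)
  F T T  ✗ fails (damp + north' + gold')
  T F F  ✗ fails (damp' + north + gold)
  T F T  ✗ fails (gold + damp' + north')
  T T F  ✓ satisfies all
  T T T  ✗ fails (damp' + north' + gold')
1 of the 8 rows is a model.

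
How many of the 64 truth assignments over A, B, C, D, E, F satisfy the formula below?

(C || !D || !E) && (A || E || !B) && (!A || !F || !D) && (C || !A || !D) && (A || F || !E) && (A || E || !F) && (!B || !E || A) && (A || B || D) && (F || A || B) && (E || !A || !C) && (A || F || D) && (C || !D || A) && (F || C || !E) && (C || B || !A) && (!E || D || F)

8

There are 2^6 = 64 truth assignments over (A, B, C, D, E, F).
Split on C. With C = true, the clauses containing C are satisfied and !C drops from the rest; 5 of the 2^5 = 32 assignments to the other variables satisfy what remains.
With C = false, by the same count on the reduced clause set, 3 assignments work.
(One model: A=F, B=F, C=T, D=T, E=T, F=T.)
Total: 5 + 3 = 8.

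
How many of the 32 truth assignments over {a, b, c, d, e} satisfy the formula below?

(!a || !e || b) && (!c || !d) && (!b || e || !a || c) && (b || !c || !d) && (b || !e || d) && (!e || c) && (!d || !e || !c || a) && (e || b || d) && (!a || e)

There are 2^5 = 32 truth assignments over (a, b, c, d, e).
Split on b. With b = true, the clauses containing b are satisfied and !b drops from the rest; 5 of the 2^4 = 16 assignments to the other variables satisfy what remains.
With b = false, by the same count on the reduced clause set, 1 assignment works.
Total: 5 + 1 = 6.

6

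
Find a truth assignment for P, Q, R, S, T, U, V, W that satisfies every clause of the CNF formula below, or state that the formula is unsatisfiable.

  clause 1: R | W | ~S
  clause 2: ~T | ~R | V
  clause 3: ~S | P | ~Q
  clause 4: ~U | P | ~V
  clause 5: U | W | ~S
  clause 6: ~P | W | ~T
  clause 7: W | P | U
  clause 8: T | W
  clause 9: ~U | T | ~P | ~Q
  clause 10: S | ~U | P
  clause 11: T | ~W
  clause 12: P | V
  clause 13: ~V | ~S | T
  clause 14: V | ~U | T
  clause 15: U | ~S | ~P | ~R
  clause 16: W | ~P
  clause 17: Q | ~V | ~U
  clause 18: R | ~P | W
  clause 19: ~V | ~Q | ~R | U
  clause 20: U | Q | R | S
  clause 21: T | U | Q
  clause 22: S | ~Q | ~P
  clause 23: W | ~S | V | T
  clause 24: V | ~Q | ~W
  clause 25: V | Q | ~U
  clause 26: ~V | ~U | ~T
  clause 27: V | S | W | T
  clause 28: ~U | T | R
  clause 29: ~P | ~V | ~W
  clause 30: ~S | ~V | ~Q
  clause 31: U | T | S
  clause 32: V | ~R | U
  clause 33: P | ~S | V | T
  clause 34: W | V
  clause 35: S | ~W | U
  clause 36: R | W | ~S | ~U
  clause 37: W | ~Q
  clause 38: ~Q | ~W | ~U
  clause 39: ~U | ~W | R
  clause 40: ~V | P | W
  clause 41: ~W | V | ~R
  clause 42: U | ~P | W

Branch on T: set T = 1.
Branch on R: set R = 0.
Branch on W: set W = 1.
The clause (~U) is unit, so U = 0.
The clause (S) is unit, so S = 1.
Branch on P: set P = 0.
The clause (~Q) is unit, so Q = 0.
The clause (V) is unit, so V = 1.
Every clause now holds.

P ↦ 0, Q ↦ 0, R ↦ 0, S ↦ 1, T ↦ 1, U ↦ 0, V ↦ 1, W ↦ 1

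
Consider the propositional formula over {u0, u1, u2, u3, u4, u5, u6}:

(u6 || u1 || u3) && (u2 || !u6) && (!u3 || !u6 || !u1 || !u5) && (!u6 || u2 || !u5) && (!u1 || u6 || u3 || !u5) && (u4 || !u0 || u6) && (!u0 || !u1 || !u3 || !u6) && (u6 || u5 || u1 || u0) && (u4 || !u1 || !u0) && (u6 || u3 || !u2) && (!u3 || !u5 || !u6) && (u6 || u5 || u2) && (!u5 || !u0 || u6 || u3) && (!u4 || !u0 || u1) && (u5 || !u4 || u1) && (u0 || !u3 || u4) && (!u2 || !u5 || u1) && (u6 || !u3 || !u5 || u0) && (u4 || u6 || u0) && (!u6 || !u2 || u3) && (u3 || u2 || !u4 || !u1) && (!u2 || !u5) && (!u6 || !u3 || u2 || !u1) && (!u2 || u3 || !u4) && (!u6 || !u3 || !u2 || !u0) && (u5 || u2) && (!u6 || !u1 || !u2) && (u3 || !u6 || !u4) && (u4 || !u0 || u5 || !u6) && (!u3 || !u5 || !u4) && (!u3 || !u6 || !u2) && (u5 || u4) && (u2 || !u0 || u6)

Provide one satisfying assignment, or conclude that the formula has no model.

Try u2 = true.
The clause (!u5) is unit, so u5 = false.
The clause (u4) is unit, so u4 = true.
The clause (u1) is unit, so u1 = true.
The clause (u3) is unit, so u3 = true.
The clause (!u6) is unit, so u6 = false.
Every clause is now satisfied; u0 is unconstrained.

u0=false,  u1=true,  u2=true,  u3=true,  u4=true,  u5=false,  u6=false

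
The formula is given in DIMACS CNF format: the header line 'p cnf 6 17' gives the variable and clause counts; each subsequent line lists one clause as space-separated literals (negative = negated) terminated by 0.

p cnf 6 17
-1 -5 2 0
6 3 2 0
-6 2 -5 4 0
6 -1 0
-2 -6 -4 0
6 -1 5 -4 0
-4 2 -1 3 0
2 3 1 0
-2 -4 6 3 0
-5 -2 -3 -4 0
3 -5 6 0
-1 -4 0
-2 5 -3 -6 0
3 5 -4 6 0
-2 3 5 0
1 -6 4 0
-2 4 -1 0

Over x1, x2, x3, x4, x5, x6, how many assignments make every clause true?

There are 2^6 = 64 truth assignments over (x1, x2, x3, x4, x5, x6).
Split on x3. With x3 = True, the clauses containing x3 are satisfied and ¬x3 drops from the rest; 10 of the 2^5 = 32 assignments to the other variables satisfy what remains.
With x3 = False, by the same count on the reduced clause set, 1 assignment works.
(One model: x1=F, x2=F, x3=T, x4=F, x5=F, x6=F.)
Total: 10 + 1 = 11.

11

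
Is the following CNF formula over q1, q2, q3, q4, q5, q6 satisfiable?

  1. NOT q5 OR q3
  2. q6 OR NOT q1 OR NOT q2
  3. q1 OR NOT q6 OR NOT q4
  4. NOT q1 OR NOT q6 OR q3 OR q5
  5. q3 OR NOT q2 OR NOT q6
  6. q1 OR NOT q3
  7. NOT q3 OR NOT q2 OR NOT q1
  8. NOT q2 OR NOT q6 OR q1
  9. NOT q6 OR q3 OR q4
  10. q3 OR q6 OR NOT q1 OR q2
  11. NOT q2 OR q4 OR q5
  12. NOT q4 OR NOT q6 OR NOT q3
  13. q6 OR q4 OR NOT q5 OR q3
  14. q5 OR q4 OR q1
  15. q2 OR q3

Satisfiable

Branch on q5: set q5 = false.
Branch on q1: set q1 = true.
Branch on q6: set q6 = false.
Unit clause (NOT q2) forces q2 = false.
Unit clause (q3) forces q3 = true.
All clauses hold; q4 can take either value.
A satisfying assignment: q1=true,  q2=false,  q3=true,  q4=false,  q5=false,  q6=false.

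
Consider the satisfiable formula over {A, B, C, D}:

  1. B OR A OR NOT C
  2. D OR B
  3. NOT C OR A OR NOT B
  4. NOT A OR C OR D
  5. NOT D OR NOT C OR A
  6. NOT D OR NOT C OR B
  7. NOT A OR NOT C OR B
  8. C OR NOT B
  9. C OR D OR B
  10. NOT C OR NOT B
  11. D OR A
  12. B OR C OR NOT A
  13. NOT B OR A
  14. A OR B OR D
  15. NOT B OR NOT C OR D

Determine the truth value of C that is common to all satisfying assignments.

False

Suppose C = true.
The clause (NOT B) is unit, so B = false.
The clause (A) is unit, so A = true.
But (NOT A) is also a unit clause — contradiction.
So every satisfying assignment has C = False.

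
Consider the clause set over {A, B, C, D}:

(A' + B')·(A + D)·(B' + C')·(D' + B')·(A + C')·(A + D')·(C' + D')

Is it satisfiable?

Try A = 1.
The clause (B') is unit, so B = 0.
Try C = 1.
The clause (D') is unit, so D = 0.
All clauses are satisfied.
A satisfying assignment: A=1, B=0, C=1, D=0.

Satisfiable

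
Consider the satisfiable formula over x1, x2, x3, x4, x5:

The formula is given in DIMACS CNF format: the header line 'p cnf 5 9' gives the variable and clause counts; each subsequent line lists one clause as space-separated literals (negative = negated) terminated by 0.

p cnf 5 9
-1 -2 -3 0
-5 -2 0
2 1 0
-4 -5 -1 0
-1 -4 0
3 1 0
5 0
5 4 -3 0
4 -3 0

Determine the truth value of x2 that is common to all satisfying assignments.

False

Suppose x2 = True.
Unit clause (¬x5) forces x5 = False.
That conflicts with the unit clause (x5).
So every satisfying assignment has x2 = False.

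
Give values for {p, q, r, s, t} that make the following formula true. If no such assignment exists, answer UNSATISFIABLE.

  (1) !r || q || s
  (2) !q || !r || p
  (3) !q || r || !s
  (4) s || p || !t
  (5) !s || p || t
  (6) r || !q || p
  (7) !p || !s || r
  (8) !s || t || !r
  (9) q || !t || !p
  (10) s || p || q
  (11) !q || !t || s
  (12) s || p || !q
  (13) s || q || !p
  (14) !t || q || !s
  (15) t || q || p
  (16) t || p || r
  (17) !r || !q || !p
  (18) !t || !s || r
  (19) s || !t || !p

Try r = false.
Try q = true.
(!s) alone gives s = false.
(p) alone gives p = true.
(!t) alone gives t = false.
Every clause now holds.

p=true, q=true, r=false, s=false, t=false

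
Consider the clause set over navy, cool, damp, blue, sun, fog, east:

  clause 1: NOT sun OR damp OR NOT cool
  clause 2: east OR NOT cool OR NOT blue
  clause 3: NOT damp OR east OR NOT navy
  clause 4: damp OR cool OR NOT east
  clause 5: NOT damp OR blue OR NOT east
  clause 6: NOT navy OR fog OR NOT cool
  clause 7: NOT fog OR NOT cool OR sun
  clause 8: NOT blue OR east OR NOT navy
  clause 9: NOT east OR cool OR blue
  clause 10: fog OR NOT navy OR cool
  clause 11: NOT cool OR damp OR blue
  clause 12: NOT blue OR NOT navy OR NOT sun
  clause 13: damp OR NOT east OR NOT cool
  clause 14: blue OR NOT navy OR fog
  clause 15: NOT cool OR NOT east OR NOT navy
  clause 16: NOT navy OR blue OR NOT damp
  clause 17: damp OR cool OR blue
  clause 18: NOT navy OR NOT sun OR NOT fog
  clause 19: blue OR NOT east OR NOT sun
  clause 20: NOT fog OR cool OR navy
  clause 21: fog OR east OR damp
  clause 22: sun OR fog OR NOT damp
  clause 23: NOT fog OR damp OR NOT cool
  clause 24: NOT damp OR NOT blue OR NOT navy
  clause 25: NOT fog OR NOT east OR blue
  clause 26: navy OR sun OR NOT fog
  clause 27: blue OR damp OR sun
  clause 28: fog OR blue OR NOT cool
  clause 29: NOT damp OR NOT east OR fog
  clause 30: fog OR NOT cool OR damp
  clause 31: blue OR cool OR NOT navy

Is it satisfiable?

Yes

Case sun = true:
Case damp = true:
Case east = false:
Unit clause (NOT navy) forces navy = false.
Case cool = true:
Unit clause (NOT blue) forces blue = false.
Unit clause (fog) forces fog = true.
This assignment satisfies each clause.
A satisfying assignment: navy: false, cool: true, damp: true, blue: false, sun: true, fog: true, east: false.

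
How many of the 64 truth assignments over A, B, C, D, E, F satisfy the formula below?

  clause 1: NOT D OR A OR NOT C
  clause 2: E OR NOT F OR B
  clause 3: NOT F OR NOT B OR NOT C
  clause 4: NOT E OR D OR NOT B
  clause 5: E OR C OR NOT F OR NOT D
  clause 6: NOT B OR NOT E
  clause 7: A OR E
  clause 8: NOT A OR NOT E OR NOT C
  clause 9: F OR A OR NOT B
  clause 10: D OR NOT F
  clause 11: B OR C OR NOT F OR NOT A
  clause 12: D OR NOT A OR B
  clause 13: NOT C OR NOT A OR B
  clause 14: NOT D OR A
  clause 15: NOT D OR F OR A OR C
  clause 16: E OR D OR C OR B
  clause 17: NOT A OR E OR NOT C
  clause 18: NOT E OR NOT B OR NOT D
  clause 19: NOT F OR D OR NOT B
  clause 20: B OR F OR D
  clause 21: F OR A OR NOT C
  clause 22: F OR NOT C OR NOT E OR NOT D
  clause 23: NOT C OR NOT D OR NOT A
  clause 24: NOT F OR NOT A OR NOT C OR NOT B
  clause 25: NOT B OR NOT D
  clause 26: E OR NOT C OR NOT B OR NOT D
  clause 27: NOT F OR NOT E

3

There are 2^6 = 64 truth assignments over (A, B, C, D, E, F).
Split on D. With D = true, the clauses containing D are satisfied and NOT D drops from the rest; 2 of the 2^5 = 32 assignments to the other variables satisfy what remains.
With D = false, by the same count on the reduced clause set, 1 assignment works.
Total: 2 + 1 = 3.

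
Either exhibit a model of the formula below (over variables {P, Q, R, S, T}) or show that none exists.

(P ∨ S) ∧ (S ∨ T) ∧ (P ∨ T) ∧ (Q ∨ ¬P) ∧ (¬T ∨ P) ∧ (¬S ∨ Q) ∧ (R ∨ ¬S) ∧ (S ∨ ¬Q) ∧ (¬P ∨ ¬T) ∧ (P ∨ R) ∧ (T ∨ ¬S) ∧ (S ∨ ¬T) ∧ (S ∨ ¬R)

UNSATISFIABLE

Branch on P: set P = True.
The clause (Q) is unit, so Q = True.
The clause (S) is unit, so S = True.
The clause (R) is unit, so R = True.
The clause (¬T) is unit, so T = False.
That conflicts with the unit clause (T).
Undo P and try P = False.
The clause (S) is unit, so S = True.
The clause (T) is unit, so T = True.
That conflicts with the unit clause (¬T).
Both values of P lead to a conflict.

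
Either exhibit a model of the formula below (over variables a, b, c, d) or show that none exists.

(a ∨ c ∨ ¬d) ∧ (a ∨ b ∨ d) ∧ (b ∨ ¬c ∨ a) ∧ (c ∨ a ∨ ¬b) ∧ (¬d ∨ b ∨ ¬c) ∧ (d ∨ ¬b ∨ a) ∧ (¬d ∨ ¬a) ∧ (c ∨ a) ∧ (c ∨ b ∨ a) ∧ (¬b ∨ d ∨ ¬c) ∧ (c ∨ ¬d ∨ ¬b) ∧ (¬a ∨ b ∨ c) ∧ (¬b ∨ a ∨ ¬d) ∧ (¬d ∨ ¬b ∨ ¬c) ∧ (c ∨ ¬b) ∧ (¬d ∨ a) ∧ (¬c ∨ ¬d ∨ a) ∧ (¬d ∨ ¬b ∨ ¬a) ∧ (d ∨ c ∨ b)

a ↦ True, b ↦ False, c ↦ True, d ↦ False

Try d = False.
Try a = True.
Try b = False.
Unit clause (c) forces c = True.
This assignment satisfies each clause.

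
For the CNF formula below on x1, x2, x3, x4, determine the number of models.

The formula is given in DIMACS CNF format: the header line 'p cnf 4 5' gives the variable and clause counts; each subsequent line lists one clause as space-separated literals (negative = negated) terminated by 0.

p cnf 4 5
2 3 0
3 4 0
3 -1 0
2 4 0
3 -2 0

There are 2^4 = 16 truth assignments over (x1, x2, x3, x4).
Check each against the 5 clauses (columns in the order x1, x2, x3, x4):
  F F F F  ✗ fails (x2 ∨ x3)
  F F F T  ✗ fails (x2 ∨ x3)
  F F T F  ✗ fails (x2 ∨ x4)
  F F T T  ✓ satisfies all
  F T F F  ✗ fails (x3 ∨ x4)
  F T F T  ✗ fails (x3 ∨ ¬x2)
  F T T F  ✓ satisfies all
  F T T T  ✓ satisfies all
  T F F F  ✗ fails (x2 ∨ x3)
  T F F T  ✗ fails (x2 ∨ x3)
  T F T F  ✗ fails (x2 ∨ x4)
  T F T T  ✓ satisfies all
  T T F F  ✗ fails (x3 ∨ x4)
  T T F T  ✗ fails (x3 ∨ ¬x1)
  T T T F  ✓ satisfies all
  T T T T  ✓ satisfies all
6 of the 16 rows are models.

6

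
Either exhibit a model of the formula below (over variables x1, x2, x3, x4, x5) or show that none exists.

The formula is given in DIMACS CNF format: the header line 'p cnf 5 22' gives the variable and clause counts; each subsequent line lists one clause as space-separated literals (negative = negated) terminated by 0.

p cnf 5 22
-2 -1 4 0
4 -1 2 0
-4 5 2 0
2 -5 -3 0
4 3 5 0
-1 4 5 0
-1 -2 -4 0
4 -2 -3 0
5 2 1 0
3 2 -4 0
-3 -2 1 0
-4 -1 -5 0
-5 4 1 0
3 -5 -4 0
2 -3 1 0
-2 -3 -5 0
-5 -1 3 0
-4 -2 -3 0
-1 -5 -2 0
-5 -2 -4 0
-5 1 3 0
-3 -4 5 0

x1 ↦ False, x2 ↦ True, x3 ↦ False, x4 ↦ True, x5 ↦ False

Suppose x2 = True.
Suppose x1 = False.
The clause (¬x3) is unit, so x3 = False.
The clause (¬x5) is unit, so x5 = False.
The clause (x4) is unit, so x4 = True.
Every clause now holds.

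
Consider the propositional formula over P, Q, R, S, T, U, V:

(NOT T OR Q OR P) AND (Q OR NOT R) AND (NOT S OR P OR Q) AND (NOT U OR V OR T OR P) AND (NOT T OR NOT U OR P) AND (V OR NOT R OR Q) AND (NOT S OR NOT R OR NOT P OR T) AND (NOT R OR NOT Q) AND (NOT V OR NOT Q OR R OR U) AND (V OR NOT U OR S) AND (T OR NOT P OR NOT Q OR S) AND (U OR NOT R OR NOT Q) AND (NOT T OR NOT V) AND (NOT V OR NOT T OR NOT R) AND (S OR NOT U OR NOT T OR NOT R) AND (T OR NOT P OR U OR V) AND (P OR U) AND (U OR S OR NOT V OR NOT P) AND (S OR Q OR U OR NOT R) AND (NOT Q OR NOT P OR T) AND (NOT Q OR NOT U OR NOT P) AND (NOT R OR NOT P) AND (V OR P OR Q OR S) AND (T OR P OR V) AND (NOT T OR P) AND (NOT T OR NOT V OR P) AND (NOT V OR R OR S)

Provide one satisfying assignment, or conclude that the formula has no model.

P ↦ true; Q ↦ true; R ↦ false; S ↦ true; T ↦ true; U ↦ false; V ↦ false

Branch on Q: set Q = true.
(NOT R) alone gives R = false.
Branch on V: set V = false.
Branch on U: set U = false.
(P) alone gives P = true.
(T) alone gives T = true.
No clause remains; S is free.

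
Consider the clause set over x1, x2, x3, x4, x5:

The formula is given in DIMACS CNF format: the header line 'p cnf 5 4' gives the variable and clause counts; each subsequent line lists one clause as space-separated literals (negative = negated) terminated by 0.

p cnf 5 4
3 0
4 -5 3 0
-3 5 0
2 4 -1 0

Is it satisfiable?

Unit clause (x3) forces x3 = True.
Unit clause (x5) forces x5 = True.
Suppose x2 = False.
Suppose x4 = True.
All clauses hold; x1 can take either value.
A satisfying assignment: x1 ↦ True, x2 ↦ False, x3 ↦ True, x4 ↦ True, x5 ↦ True.

Yes, satisfiable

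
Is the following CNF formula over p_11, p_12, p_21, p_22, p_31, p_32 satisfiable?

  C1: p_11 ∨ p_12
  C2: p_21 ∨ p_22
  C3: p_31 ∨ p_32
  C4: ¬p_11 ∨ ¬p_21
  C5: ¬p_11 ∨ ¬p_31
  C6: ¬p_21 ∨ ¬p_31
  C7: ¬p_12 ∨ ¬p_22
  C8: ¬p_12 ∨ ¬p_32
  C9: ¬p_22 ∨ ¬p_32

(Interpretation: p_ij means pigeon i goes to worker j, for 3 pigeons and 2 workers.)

Case p_11 = True:
From the singleton clause (¬p_21), p_21 = False.
From the singleton clause (p_22), p_22 = True.
From the singleton clause (¬p_31), p_31 = False.
From the singleton clause (p_32), p_32 = True.
But (¬p_32) is also a unit clause — contradiction.
Backtrack on p_11: now try p_11 = False.
From the singleton clause (p_12), p_12 = True.
From the singleton clause (¬p_22), p_22 = False.
From the singleton clause (p_21), p_21 = True.
From the singleton clause (¬p_31), p_31 = False.
From the singleton clause (p_32), p_32 = True.
But (¬p_32) is also a unit clause — contradiction.
Either choice for p_11 ends in contradiction.
No assignment satisfies every clause.

Unsatisfiable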